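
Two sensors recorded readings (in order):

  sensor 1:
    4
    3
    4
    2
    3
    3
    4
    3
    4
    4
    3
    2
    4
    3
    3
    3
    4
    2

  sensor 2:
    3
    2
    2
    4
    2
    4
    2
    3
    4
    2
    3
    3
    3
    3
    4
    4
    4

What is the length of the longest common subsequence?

Match 3 at sensor 1[2]=sensor 2[1] → 4 at sensor 1[3]=sensor 2[4] → 2 at sensor 1[4]=sensor 2[5] → 4 at sensor 1[7]=sensor 2[6] → 3 at sensor 1[8]=sensor 2[8] → 4 at sensor 1[9]=sensor 2[9] → 3 at sensor 1[11]=sensor 2[11] → 3 at sensor 1[14]=sensor 2[12] → 3 at sensor 1[15]=sensor 2[13] → 3 at sensor 1[16]=sensor 2[14] → 4 at sensor 1[17]=sensor 2[17] — 11 values in the same relative order in both. Since dp[18][17] = 11, nothing longer is possible.

11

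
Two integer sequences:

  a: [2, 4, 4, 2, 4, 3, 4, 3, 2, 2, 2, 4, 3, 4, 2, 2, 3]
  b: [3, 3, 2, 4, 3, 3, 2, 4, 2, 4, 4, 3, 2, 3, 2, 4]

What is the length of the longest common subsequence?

One common subsequence of length 10: 2 at a[1]=b[3], then 4 at a[2]=b[4], then 4 at a[3]=b[8], then 2 at a[4]=b[9], then 4 at a[5]=b[10], then 4 at a[7]=b[11], then 3 at a[8]=b[12], then 2 at a[9]=b[13], then 2 at a[11]=b[15], then 4 at a[14]=b[16]. dp[17][16] = 10 confirms this is the maximum.

10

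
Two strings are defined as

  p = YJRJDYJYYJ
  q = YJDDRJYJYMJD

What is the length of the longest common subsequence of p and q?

8

Let dp[i][j] be the LCS length of the first i characters of p and the first j characters of q. dp[i][j] = dp[i-1][j-1]+1 when the i-th and j-th characters match, else max(dp[i-1][j], dp[i][j-1]).
    ·  Y  J  D  D  R  J  Y  J  Y  M  J  D
 ·  0  0  0  0  0  0  0  0  0  0  0  0  0
 Y  0  1  1  1  1  1  1  1  1  1  1  1  1
 J  0  1  2  2  2  2  2  2  2  2  2  2  2
 R  0  1  2  2  2  3  3  3  3  3  3  3  3
 J  0  1  2  2  2  3  4  4  4  4  4  4  4
 D  0  1  2  3  3  3  4  4  4  4  4  4  5
 Y  0  1  2  3  3  3  4  5  5  5  5  5  5
 J  0  1  2  3  3  3  4  5  6  6  6  6  6
 Y  0  1  2  3  3  3  4  5  6  7  7  7  7
 Y  0  1  2  3  3  3  4  5  6  7  7  7  7
 J  0  1  2  3  3  3  4  5  6  7  7  8  8
dp[10][12] = 8. One LCS (by backtracking along matches): YJRJYJYJ.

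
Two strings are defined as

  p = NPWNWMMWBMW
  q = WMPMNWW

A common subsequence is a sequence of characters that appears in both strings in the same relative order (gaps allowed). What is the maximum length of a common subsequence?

5

One common subsequence of length 5: W (p #5, q #1) → M (p #6, q #2) → M (p #7, q #4) → W (p #8, q #6) → W (p #11, q #7). dp[11][7] = 5 confirms this is the maximum.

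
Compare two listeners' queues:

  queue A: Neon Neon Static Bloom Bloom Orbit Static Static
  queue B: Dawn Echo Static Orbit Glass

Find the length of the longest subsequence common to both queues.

2

One common subsequence of length 2: Static [3,3] → Orbit [6,4]. dp[8][5] = 2 confirms this is the maximum.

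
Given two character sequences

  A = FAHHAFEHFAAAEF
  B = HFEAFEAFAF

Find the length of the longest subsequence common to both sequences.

Let dp[i][j] be the LCS length of the first i characters of A and the first j characters of B. dp[i][j] = dp[i-1][j-1]+1 when the i-th and j-th characters match, else max(dp[i-1][j], dp[i][j-1]).
    ·  H  F  E  A  F  E  A  F  A  F
 ·  0  0  0  0  0  0  0  0  0  0  0
 F  0  0  1  1  1  1  1  1  1  1  1
 A  0  0  1  1  2  2  2  2  2  2  2
 H  0  1  1  1  2  2  2  2  2  2  2
 H  0  1  1  1  2  2  2  2  2  2  2
 A  0  1  1  1  2  2  2  3  3  3  3
 F  0  1  2  2  2  3  3  3  4  4  4
 E  0  1  2  3  3  3  4  4  4  4  4
 H  0  1  2  3  3  3  4  4  4  4  4
 F  0  1  2  3  3  4  4  4  5  5  5
 A  0  1  2  3  4  4  4  5  5  6  6
 A  0  1  2  3  4  4  4  5  5  6  6
 A  0  1  2  3  4  4  4  5  5  6  6
 E  0  1  2  3  4  4  5  5  5  6  6
 F  0  1  2  3  4  5  5  5  6  6  7
dp[14][10] = 7. One LCS (by backtracking along matches): FAFEFAF.

7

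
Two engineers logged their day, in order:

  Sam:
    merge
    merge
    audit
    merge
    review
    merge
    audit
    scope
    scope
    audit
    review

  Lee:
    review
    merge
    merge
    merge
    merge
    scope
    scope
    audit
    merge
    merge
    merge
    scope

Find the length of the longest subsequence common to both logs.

Match merge at Sam[1]=Lee[2], then merge at Sam[2]=Lee[3], then merge at Sam[4]=Lee[4], then merge at Sam[6]=Lee[5], then scope at Sam[8]=Lee[6], then scope at Sam[9]=Lee[7], then audit at Sam[10]=Lee[8] — 7 tasks in the same relative order in both. The LCS DP gives dp[11][12] = 7, so this is optimal.

7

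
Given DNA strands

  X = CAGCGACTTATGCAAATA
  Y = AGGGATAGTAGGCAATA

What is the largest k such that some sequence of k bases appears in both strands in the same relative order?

13

Pick A (X #2, Y #1) → G (X #3, Y #3) → G (X #5, Y #4) → A (X #6, Y #5) → T (X #8, Y #6) → T (X #9, Y #9) → A (X #10, Y #10) → G (X #12, Y #12) → C (X #13, Y #13) → A (X #15, Y #14) → A (X #16, Y #15) → T (X #17, Y #16) → A (X #18, Y #17); all 13 bases appear in both, in order, and the DP table's final entry dp[18][17] is also 13, so no common subsequence is longer.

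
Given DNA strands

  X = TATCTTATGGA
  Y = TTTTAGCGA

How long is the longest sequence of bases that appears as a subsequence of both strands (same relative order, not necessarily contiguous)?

Let dp[i][j] be the LCS length of the first i bases of X and the first j bases of Y. dp[i][j] = dp[i-1][j-1]+1 when the i-th and j-th bases match, else max(dp[i-1][j], dp[i][j-1]).
    ·  T  T  T  T  A  G  C  G  A
 ·  0  0  0  0  0  0  0  0  0  0
 T  0  1  1  1  1  1  1  1  1  1
 A  0  1  1  1  1  2  2  2  2  2
 T  0  1  2  2  2  2  2  2  2  2
 C  0  1  2  2  2  2  2  3  3  3
 T  0  1  2  3  3  3  3  3  3  3
 T  0  1  2  3  4  4  4  4  4  4
 A  0  1  2  3  4  5  5  5  5  5
 T  0  1  2  3  4  5  5  5  5  5
 G  0  1  2  3  4  5  6  6  6  6
 G  0  1  2  3  4  5  6  6  7  7
 A  0  1  2  3  4  5  6  6  7  8
dp[11][9] = 8. One LCS (by backtracking along matches): TTTTAGGA.

8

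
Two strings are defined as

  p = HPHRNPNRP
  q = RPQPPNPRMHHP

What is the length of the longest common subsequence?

Let dp[i][j] be the LCS length of the first i characters of p and the first j characters of q. dp[i][j] = dp[i-1][j-1]+1 when the i-th and j-th characters match, else max(dp[i-1][j], dp[i][j-1]).
    ·  R  P  Q  P  P  N  P  R  M  H  H  P
 ·  0  0  0  0  0  0  0  0  0  0  0  0  0
 H  0  0  0  0  0  0  0  0  0  0  1  1  1
 P  0  0  1  1  1  1  1  1  1  1  1  1  2
 H  0  0  1  1  1  1  1  1  1  1  2  2  2
 R  0  1  1  1  1  1  1  1  2  2  2  2  2
 N  0  1  1  1  1  1  2  2  2  2  2  2  2
 P  0  1  2  2  2  2  2  3  3  3  3  3  3
 N  0  1  2  2  2  2  3  3  3  3  3  3  3
 R  0  1  2  2  2  2  3  3  4  4  4  4  4
 P  0  1  2  2  3  3  3  4  4  4  4  4  5
dp[9][12] = 5. One LCS (by backtracking along matches): PNPRP.

5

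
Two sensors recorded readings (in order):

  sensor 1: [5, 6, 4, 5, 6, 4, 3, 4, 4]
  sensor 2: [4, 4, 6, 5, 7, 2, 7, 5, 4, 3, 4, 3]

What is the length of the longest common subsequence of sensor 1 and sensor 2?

Match 5 [1,4] → 5 [4,8] → 4 [6,9] → 3 [7,10] → 4 [8,11] — 5 values in the same relative order in both. The LCS DP gives dp[9][12] = 5, so this is optimal.

5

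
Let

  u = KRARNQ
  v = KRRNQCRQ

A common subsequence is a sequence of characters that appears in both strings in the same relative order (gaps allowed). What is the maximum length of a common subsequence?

One common subsequence of length 5: K at u[1]=v[1]; then R at u[2]=v[2]; then R at u[4]=v[3]; then N at u[5]=v[4]; then Q at u[6]=v[8]. Since dp[6][8] = 5, nothing longer is possible.

5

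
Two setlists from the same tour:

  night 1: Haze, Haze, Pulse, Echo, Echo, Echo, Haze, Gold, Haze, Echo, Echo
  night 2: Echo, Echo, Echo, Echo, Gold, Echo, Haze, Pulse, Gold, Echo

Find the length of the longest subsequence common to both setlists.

Taking Echo at night 1[4]=night 2[3], then Echo at night 1[5]=night 2[4], then Echo at night 1[6]=night 2[6], then Haze at night 1[7]=night 2[7], then Gold at night 1[8]=night 2[9], then Echo at night 1[11]=night 2[10] gives a common subsequence of length 6. dp[11][10] = 6 confirms this is the maximum.

6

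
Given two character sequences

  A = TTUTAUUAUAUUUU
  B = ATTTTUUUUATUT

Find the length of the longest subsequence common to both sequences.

8

Pick T [1,4] → T [2,5] → U [3,6] → U [6,7] → U [7,8] → U [9,9] → A [10,10] → U [11,12]; all 8 characters appear in both, in order, and the DP table's final entry dp[14][13] is also 8, so no common subsequence is longer.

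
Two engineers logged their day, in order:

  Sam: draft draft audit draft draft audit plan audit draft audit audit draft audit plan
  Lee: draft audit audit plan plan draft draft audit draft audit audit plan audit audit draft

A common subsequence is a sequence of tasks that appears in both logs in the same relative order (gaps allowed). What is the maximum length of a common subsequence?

9

Taking draft (Sam #1, Lee #6), then draft (Sam #2, Lee #7), then audit (Sam #3, Lee #8), then draft (Sam #4, Lee #9), then audit (Sam #6, Lee #11), then plan (Sam #7, Lee #12), then audit (Sam #10, Lee #13), then audit (Sam #11, Lee #14), then draft (Sam #12, Lee #15) gives a common subsequence of length 9. The LCS DP gives dp[14][15] = 9, so this is optimal.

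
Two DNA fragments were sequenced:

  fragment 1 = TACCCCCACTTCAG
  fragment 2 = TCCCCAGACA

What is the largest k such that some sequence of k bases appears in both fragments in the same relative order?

8

Let dp[i][j] be the LCS length of the first i bases of fragment 1 and the first j bases of fragment 2. dp[i][j] = dp[i-1][j-1]+1 when the i-th and j-th bases match, else max(dp[i-1][j], dp[i][j-1]).
    ·  T  C  C  C  C  A  G  A  C  A
 ·  0  0  0  0  0  0  0  0  0  0  0
 T  0  1  1  1  1  1  1  1  1  1  1
 A  0  1  1  1  1  1  2  2  2  2  2
 C  0  1  2  2  2  2  2  2  2  3  3
 C  0  1  2  3  3  3  3  3  3  3  3
 C  0  1  2  3  4  4  4  4  4  4  4
 C  0  1  2  3  4  5  5  5  5  5  5
 C  0  1  2  3  4  5  5  5  5  6  6
 A  0  1  2  3  4  5  6  6  6  6  7
 C  0  1  2  3  4  5  6  6  6  7  7
 T  0  1  2  3  4  5  6  6  6  7  7
 T  0  1  2  3  4  5  6  6  6  7  7
 C  0  1  2  3  4  5  6  6  6  7  7
 A  0  1  2  3  4  5  6  6  7  7  8
 G  0  1  2  3  4  5  6  7  7  7  8
dp[14][10] = 8. One LCS (by backtracking along matches): TCCCCACA.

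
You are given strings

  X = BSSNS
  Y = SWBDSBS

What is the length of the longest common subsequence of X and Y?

Let dp[i][j] be the LCS length of the first i characters of X and the first j characters of Y. dp[i][j] = dp[i-1][j-1]+1 when the i-th and j-th characters match, else max(dp[i-1][j], dp[i][j-1]).
    ·  S  W  B  D  S  B  S
 ·  0  0  0  0  0  0  0  0
 B  0  0  0  1  1  1  1  1
 S  0  1  1  1  1  2  2  2
 S  0  1  1  1  1  2  2  3
 N  0  1  1  1  1  2  2  3
 S  0  1  1  1  1  2  2  3
dp[5][7] = 3. One LCS (by backtracking along matches): BSS.

3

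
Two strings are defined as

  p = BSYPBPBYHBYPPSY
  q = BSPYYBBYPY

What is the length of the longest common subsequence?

8

Let dp[i][j] be the LCS length of the first i characters of p and the first j characters of q. dp[i][j] = dp[i-1][j-1]+1 when the i-th and j-th characters match, else max(dp[i-1][j], dp[i][j-1]).
    ·  B  S  P  Y  Y  B  B  Y  P  Y
 ·  0  0  0  0  0  0  0  0  0  0  0
 B  0  1  1  1  1  1  1  1  1  1  1
 S  0  1  2  2  2  2  2  2  2  2  2
 Y  0  1  2  2  3  3  3  3  3  3  3
 P  0  1  2  3  3  3  3  3  3  4  4
 B  0  1  2  3  3  3  4  4  4  4  4
 P  0  1  2  3  3  3  4  4  4  5  5
 B  0  1  2  3  3  3  4  5  5  5  5
 Y  0  1  2  3  4  4  4  5  6  6  6
 H  0  1  2  3  4  4  4  5  6  6  6
 B  0  1  2  3  4  4  5  5  6  6  6
 Y  0  1  2  3  4  5  5  5  6  6  7
 P  0  1  2  3  4  5  5  5  6  7  7
 P  0  1  2  3  4  5  5  5  6  7  7
 S  0  1  2  3  4  5  5  5  6  7  7
 Y  0  1  2  3  4  5  5  5  6  7  8
dp[15][10] = 8. One LCS (by backtracking along matches): BSYBBYPY.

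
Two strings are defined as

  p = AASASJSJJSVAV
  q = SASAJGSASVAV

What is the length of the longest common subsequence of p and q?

Match A at p[2]=q[2], S at p[3]=q[3], A at p[4]=q[4], J at p[6]=q[5], S at p[7]=q[7], S at p[10]=q[9], V at p[11]=q[10], A at p[12]=q[11], V at p[13]=q[12] — 9 characters in the same relative order in both. The LCS DP gives dp[13][12] = 9, so this is optimal.

9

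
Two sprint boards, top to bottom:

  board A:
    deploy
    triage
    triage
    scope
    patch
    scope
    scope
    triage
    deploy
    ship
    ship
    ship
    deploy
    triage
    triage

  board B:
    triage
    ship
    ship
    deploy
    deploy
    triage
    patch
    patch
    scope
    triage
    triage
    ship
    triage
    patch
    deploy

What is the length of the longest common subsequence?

7

Taking deploy at board A[1]=board B[5], then triage at board A[2]=board B[6], then patch at board A[5]=board B[8], then scope at board A[6]=board B[9], then triage at board A[8]=board B[11], then ship at board A[10]=board B[12], then deploy at board A[13]=board B[15] gives a common subsequence of length 7. The LCS DP gives dp[15][15] = 7, so this is optimal.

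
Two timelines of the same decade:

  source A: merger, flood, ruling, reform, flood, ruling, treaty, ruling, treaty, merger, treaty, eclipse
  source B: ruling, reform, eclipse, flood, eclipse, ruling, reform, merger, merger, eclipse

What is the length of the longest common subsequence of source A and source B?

6

Taking ruling (source A #3, source B #1) → reform (source A #4, source B #2) → flood (source A #5, source B #4) → ruling (source A #6, source B #6) → merger (source A #10, source B #9) → eclipse (source A #12, source B #10) gives a common subsequence of length 6. The LCS DP gives dp[12][10] = 6, so this is optimal.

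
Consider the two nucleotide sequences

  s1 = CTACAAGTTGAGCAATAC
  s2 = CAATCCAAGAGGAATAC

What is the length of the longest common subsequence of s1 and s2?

13

One common subsequence of length 13: C at s1[1]=s2[1], T at s1[2]=s2[4], C at s1[4]=s2[6], A at s1[5]=s2[7], A at s1[6]=s2[8], G at s1[7]=s2[9], G at s1[10]=s2[11], G at s1[12]=s2[12], A at s1[14]=s2[13], A at s1[15]=s2[14], T at s1[16]=s2[15], A at s1[17]=s2[16], C at s1[18]=s2[17]. dp[18][17] = 13 confirms this is the maximum.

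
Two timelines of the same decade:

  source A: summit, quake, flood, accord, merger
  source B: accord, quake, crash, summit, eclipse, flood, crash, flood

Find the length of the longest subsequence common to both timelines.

Taking summit (source A #1, source B #4) → flood (source A #3, source B #8) gives a common subsequence of length 2. Since dp[5][8] = 2, nothing longer is possible.

2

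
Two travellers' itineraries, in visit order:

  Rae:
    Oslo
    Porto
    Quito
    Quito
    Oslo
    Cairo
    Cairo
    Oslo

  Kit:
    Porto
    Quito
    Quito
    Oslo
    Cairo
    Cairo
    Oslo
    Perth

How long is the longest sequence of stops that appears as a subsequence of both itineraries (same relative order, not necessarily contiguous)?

Taking Porto (Rae #2, Kit #1), Quito (Rae #3, Kit #2), Quito (Rae #4, Kit #3), Oslo (Rae #5, Kit #4), Cairo (Rae #6, Kit #5), Cairo (Rae #7, Kit #6), Oslo (Rae #8, Kit #7) gives a common subsequence of length 7. dp[8][8] = 7 confirms this is the maximum.

7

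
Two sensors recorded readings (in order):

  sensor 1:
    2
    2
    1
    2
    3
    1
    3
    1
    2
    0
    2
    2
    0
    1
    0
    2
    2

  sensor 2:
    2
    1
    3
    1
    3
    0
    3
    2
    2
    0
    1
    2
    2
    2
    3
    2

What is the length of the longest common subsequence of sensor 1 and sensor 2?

Match 2 [2,1], then 1 [3,2], then 3 [5,3], then 1 [6,4], then 3 [7,5], then 0 [10,6], then 2 [11,8], then 2 [12,9], then 0 [13,10], then 1 [14,11], then 2 [16,14], then 2 [17,16] — 12 values in the same relative order in both. The LCS DP gives dp[17][16] = 12, so this is optimal.

12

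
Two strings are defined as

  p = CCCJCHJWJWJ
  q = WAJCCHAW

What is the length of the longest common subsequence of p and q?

Pick C (p #3, q #4), C (p #5, q #5), H (p #6, q #6), W (p #10, q #8); all 4 characters appear in both, in order, and the DP table's final entry dp[11][8] is also 4, so no common subsequence is longer.

4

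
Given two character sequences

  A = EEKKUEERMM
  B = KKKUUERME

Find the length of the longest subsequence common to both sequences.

Taking K (A #3, B #2) → K (A #4, B #3) → U (A #5, B #5) → E (A #7, B #6) → R (A #8, B #7) → M (A #9, B #8) gives a common subsequence of length 6. The LCS DP gives dp[10][9] = 6, so this is optimal.

6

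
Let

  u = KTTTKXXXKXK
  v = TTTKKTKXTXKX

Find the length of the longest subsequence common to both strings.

Match T at u[2]=v[2]; then T at u[3]=v[3]; then T at u[4]=v[6]; then K at u[5]=v[7]; then X at u[6]=v[8]; then X at u[8]=v[10]; then K at u[9]=v[11]; then X at u[10]=v[12] — 8 characters in the same relative order in both. dp[11][12] = 8 confirms this is the maximum.

8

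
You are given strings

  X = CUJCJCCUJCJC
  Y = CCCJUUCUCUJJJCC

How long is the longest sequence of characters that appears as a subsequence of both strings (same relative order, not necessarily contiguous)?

Taking C (X #1, Y #2), C (X #4, Y #3), J (X #5, Y #4), C (X #6, Y #7), C (X #7, Y #9), U (X #8, Y #10), J (X #9, Y #13), C (X #10, Y #14), C (X #12, Y #15) gives a common subsequence of length 9. dp[12][15] = 9 confirms this is the maximum.

9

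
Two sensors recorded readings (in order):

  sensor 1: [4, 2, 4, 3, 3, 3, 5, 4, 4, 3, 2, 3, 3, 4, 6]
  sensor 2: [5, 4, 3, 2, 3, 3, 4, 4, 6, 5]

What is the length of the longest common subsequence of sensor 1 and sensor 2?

Match 5 at sensor 1[7]=sensor 2[1]; then 4 at sensor 1[9]=sensor 2[2]; then 3 at sensor 1[10]=sensor 2[3]; then 2 at sensor 1[11]=sensor 2[4]; then 3 at sensor 1[12]=sensor 2[5]; then 3 at sensor 1[13]=sensor 2[6]; then 4 at sensor 1[14]=sensor 2[8]; then 6 at sensor 1[15]=sensor 2[9] — 8 values in the same relative order in both, and the DP table's final entry dp[15][10] is also 8, so no common subsequence is longer.

8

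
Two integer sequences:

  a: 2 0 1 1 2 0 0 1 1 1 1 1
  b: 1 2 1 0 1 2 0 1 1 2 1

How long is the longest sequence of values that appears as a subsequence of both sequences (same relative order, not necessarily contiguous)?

Let dp[i][j] be the LCS length of the first i values of a and the first j values of b. dp[i][j] = dp[i-1][j-1]+1 when the i-th and j-th values match, else max(dp[i-1][j], dp[i][j-1]).
    ·  1  2  1  0  1  2  0  1  1  2  1
 ·  0  0  0  0  0  0  0  0  0  0  0  0
 2  0  0  1  1  1  1  1  1  1  1  1  1
 0  0  0  1  1  2  2  2  2  2  2  2  2
 1  0  1  1  2  2  3  3  3  3  3  3  3
 1  0  1  1  2  2  3  3  3  4  4  4  4
 2  0  1  2  2  2  3  4  4  4  4  5  5
 0  0  1  2  2  3  3  4  5  5  5  5  5
 0  0  1  2  2  3  3  4  5  5  5  5  5
 1  0  1  2  3  3  4  4  5  6  6  6  6
 1  0  1  2  3  3  4  4  5  6  7  7  7
 1  0  1  2  3  3  4  4  5  6  7  7  8
 1  0  1  2  3  3  4  4  5  6  7  7  8
 1  0  1  2  3  3  4  4  5  6  7  7  8
dp[12][11] = 8. One LCS (by backtracking along matches): 2, 0, 1, 2, 0, 1, 1, 1.

8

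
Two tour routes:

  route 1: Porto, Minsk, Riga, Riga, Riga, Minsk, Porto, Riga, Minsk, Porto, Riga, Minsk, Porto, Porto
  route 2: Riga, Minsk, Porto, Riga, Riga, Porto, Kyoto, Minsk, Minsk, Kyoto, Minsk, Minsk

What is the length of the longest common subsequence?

One common subsequence of length 6: Porto (route 1 #1, route 2 #3), Riga (route 1 #3, route 2 #4), Riga (route 1 #4, route 2 #5), Minsk (route 1 #6, route 2 #9), Minsk (route 1 #9, route 2 #11), Minsk (route 1 #12, route 2 #12), and the DP table's final entry dp[14][12] is also 6, so no common subsequence is longer.

6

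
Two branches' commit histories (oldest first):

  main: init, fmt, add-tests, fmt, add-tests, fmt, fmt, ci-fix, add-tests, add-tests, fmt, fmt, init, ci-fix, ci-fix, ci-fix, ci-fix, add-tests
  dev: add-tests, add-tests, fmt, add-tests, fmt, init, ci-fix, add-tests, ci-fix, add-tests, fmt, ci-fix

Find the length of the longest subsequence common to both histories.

9

Pick add-tests [3,2], fmt [4,3], add-tests [5,4], fmt [6,5], ci-fix [8,7], add-tests [9,8], add-tests [10,10], fmt [12,11], ci-fix [17,12]; all 9 commits appear in both, in order, and the DP table's final entry dp[18][12] is also 9, so no common subsequence is longer.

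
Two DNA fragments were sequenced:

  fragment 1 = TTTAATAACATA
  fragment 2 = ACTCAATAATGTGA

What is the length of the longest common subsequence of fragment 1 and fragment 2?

One common subsequence of length 8: T at fragment 1[1]=fragment 2[3], A at fragment 1[4]=fragment 2[5], A at fragment 1[5]=fragment 2[6], T at fragment 1[6]=fragment 2[7], A at fragment 1[7]=fragment 2[8], A at fragment 1[8]=fragment 2[9], T at fragment 1[11]=fragment 2[12], A at fragment 1[12]=fragment 2[14]. dp[12][14] = 8 confirms this is the maximum.

8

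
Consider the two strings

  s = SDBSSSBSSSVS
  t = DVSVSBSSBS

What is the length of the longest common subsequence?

7

Let dp[i][j] be the LCS length of the first i characters of s and the first j characters of t. dp[i][j] = dp[i-1][j-1]+1 when the i-th and j-th characters match, else max(dp[i-1][j], dp[i][j-1]).
    ·  D  V  S  V  S  B  S  S  B  S
 ·  0  0  0  0  0  0  0  0  0  0  0
 S  0  0  0  1  1  1  1  1  1  1  1
 D  0  1  1  1  1  1  1  1  1  1  1
 B  0  1  1  1  1  1  2  2  2  2  2
 S  0  1  1  2  2  2  2  3  3  3  3
 S  0  1  1  2  2  3  3  3  4  4  4
 S  0  1  1  2  2  3  3  4  4  4  5
 B  0  1  1  2  2  3  4  4  4  5  5
 S  0  1  1  2  2  3  4  5  5  5  6
 S  0  1  1  2  2  3  4  5  6  6  6
 S  0  1  1  2  2  3  4  5  6  6  7
 V  0  1  2  2  3  3  4  5  6  6  7
 S  0  1  2  3  3  4  4  5  6  6  7
dp[12][10] = 7. One LCS (by backtracking along matches): DSSBSSS.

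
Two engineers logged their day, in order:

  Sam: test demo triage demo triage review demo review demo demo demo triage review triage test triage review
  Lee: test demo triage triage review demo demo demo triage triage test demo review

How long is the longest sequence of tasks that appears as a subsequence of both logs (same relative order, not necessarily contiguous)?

12

One common subsequence of length 12: test (Sam #1, Lee #1), demo (Sam #2, Lee #2), triage (Sam #3, Lee #3), triage (Sam #5, Lee #4), review (Sam #8, Lee #5), demo (Sam #9, Lee #6), demo (Sam #10, Lee #7), demo (Sam #11, Lee #8), triage (Sam #12, Lee #9), triage (Sam #14, Lee #10), test (Sam #15, Lee #11), review (Sam #17, Lee #13). Since dp[17][13] = 12, nothing longer is possible.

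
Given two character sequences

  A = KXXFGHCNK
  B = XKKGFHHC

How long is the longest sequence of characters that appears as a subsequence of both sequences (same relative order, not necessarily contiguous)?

Let dp[i][j] be the LCS length of the first i characters of A and the first j characters of B. dp[i][j] = dp[i-1][j-1]+1 when the i-th and j-th characters match, else max(dp[i-1][j], dp[i][j-1]).
    ·  X  K  K  G  F  H  H  C
 ·  0  0  0  0  0  0  0  0  0
 K  0  0  1  1  1  1  1  1  1
 X  0  1  1  1  1  1  1  1  1
 X  0  1  1  1  1  1  1  1  1
 F  0  1  1  1  1  2  2  2  2
 G  0  1  1  1  2  2  2  2  2
 H  0  1  1  1  2  2  3  3  3
 C  0  1  1  1  2  2  3  3  4
 N  0  1  1  1  2  2  3  3  4
 K  0  1  2  2  2  2  3  3  4
dp[9][8] = 4. One LCS (by backtracking along matches): KFHC.

4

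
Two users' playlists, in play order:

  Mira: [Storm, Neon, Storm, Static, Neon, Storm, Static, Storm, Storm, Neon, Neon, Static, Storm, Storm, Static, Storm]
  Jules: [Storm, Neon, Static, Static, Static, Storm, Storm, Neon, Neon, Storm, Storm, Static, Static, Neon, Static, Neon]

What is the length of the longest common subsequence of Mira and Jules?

Taking Storm at Mira[1]=Jules[1], then Neon at Mira[2]=Jules[2], then Static at Mira[4]=Jules[4], then Static at Mira[7]=Jules[5], then Storm at Mira[8]=Jules[6], then Storm at Mira[9]=Jules[7], then Neon at Mira[10]=Jules[8], then Neon at Mira[11]=Jules[9], then Storm at Mira[13]=Jules[10], then Storm at Mira[14]=Jules[11], then Static at Mira[15]=Jules[15] gives a common subsequence of length 11. Since dp[16][16] = 11, nothing longer is possible.

11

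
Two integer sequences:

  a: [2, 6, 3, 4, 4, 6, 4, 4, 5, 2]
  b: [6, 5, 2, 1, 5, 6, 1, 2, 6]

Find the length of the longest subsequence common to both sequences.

Let dp[i][j] be the LCS length of the first i values of a and the first j values of b. dp[i][j] = dp[i-1][j-1]+1 when the i-th and j-th values match, else max(dp[i-1][j], dp[i][j-1]).
    ·  6  5  2  1  5  6  1  2  6
 ·  0  0  0  0  0  0  0  0  0  0
 2  0  0  0  1  1  1  1  1  1  1
 6  0  1  1  1  1  1  2  2  2  2
 3  0  1  1  1  1  1  2  2  2  2
 4  0  1  1  1  1  1  2  2  2  2
 4  0  1  1  1  1  1  2  2  2  2
 6  0  1  1  1  1  1  2  2  2  3
 4  0  1  1  1  1  1  2  2  2  3
 4  0  1  1  1  1  1  2  2  2  3
 5  0  1  2  2  2  2  2  2  2  3
 2  0  1  2  3  3  3  3  3  3  3
dp[10][9] = 3. One LCS (by backtracking along matches): 2, 6, 6.

3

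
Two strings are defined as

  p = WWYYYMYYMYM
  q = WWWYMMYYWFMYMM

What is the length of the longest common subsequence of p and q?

Pick W [1,2]; then W [2,3]; then Y [3,4]; then Y [4,7]; then Y [5,8]; then M [6,11]; then Y [8,12]; then M [9,13]; then M [11,14]; all 9 characters appear in both, in order. dp[11][14] = 9 confirms this is the maximum.

9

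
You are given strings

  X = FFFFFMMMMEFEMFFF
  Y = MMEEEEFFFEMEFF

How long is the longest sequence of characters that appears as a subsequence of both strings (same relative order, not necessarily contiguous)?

Taking M [6,1], then M [7,2], then E [10,6], then F [11,9], then E [12,10], then M [13,11], then F [15,13], then F [16,14] gives a common subsequence of length 8, and the DP table's final entry dp[16][14] is also 8, so no common subsequence is longer.

8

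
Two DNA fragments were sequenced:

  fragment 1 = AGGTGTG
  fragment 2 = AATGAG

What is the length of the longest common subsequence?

4

Taking A [1,2], then T [4,3], then G [5,4], then G [7,6] gives a common subsequence of length 4. Since dp[7][6] = 4, nothing longer is possible.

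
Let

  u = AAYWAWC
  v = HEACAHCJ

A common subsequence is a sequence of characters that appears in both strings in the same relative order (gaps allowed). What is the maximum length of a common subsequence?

Let dp[i][j] be the LCS length of the first i characters of u and the first j characters of v. dp[i][j] = dp[i-1][j-1]+1 when the i-th and j-th characters match, else max(dp[i-1][j], dp[i][j-1]).
    ·  H  E  A  C  A  H  C  J
 ·  0  0  0  0  0  0  0  0  0
 A  0  0  0  1  1  1  1  1  1
 A  0  0  0  1  1  2  2  2  2
 Y  0  0  0  1  1  2  2  2  2
 W  0  0  0  1  1  2  2  2  2
 A  0  0  0  1  1  2  2  2  2
 W  0  0  0  1  1  2  2  2  2
 C  0  0  0  1  2  2  2  3  3
dp[7][8] = 3. One LCS (by backtracking along matches): AAC.

3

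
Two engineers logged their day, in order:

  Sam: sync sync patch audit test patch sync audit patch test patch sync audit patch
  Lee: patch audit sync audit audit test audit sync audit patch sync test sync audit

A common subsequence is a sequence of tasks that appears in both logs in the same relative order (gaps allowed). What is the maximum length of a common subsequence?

9

Pick sync [1,3], audit [4,5], test [5,6], sync [7,8], audit [8,9], patch [9,10], test [10,12], sync [12,13], audit [13,14]; all 9 tasks appear in both, in order, and the DP table's final entry dp[14][14] is also 9, so no common subsequence is longer.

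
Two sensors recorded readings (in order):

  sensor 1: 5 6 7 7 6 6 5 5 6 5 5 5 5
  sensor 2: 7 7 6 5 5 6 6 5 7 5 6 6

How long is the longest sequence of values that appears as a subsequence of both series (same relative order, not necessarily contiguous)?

8

One common subsequence of length 8: 7 (sensor 1 #3, sensor 2 #1), then 7 (sensor 1 #4, sensor 2 #2), then 6 (sensor 1 #6, sensor 2 #3), then 5 (sensor 1 #7, sensor 2 #4), then 5 (sensor 1 #8, sensor 2 #5), then 6 (sensor 1 #9, sensor 2 #7), then 5 (sensor 1 #10, sensor 2 #8), then 5 (sensor 1 #11, sensor 2 #10). The LCS DP gives dp[13][12] = 8, so this is optimal.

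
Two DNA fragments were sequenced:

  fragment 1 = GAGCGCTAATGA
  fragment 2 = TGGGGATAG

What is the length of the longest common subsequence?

Taking G (fragment 1 #1, fragment 2 #3); then G (fragment 1 #3, fragment 2 #4); then G (fragment 1 #5, fragment 2 #5); then T (fragment 1 #7, fragment 2 #7); then A (fragment 1 #9, fragment 2 #8); then G (fragment 1 #11, fragment 2 #9) gives a common subsequence of length 6, and the DP table's final entry dp[12][9] is also 6, so no common subsequence is longer.

6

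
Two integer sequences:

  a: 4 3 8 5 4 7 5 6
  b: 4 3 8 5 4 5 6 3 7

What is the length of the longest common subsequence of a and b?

7

One common subsequence of length 7: 4 (a #1, b #1) → 3 (a #2, b #2) → 8 (a #3, b #3) → 5 (a #4, b #4) → 4 (a #5, b #5) → 5 (a #7, b #6) → 6 (a #8, b #7), and the DP table's final entry dp[8][9] is also 7, so no common subsequence is longer.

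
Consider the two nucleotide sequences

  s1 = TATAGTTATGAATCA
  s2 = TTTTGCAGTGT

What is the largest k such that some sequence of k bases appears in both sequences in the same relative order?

One common subsequence of length 8: T (s1 #1, s2 #1), T (s1 #3, s2 #2), T (s1 #6, s2 #3), T (s1 #7, s2 #4), A (s1 #8, s2 #7), T (s1 #9, s2 #9), G (s1 #10, s2 #10), T (s1 #13, s2 #11). dp[15][11] = 8 confirms this is the maximum.

8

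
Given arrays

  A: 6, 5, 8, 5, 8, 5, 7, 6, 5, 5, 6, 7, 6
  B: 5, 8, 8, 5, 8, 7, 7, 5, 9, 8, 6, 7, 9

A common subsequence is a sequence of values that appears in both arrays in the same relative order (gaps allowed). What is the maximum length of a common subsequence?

8

One common subsequence of length 8: 5 [2,1], then 8 [3,3], then 5 [4,4], then 8 [5,5], then 7 [7,7], then 5 [9,8], then 6 [11,11], then 7 [12,12]. Since dp[13][13] = 8, nothing longer is possible.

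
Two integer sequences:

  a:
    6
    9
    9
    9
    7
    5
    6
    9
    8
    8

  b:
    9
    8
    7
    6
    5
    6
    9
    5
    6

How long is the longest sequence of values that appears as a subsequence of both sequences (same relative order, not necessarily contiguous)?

5

Match 9 (a #2, b #1); then 7 (a #5, b #3); then 5 (a #6, b #5); then 6 (a #7, b #6); then 9 (a #8, b #7) — 5 values in the same relative order in both, and the DP table's final entry dp[10][9] is also 5, so no common subsequence is longer.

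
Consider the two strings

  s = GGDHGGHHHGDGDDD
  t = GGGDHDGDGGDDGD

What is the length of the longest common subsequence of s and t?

10

One common subsequence of length 10: G (s #1, t #2), G (s #2, t #3), D (s #3, t #4), H (s #4, t #5), G (s #5, t #7), G (s #6, t #9), G (s #10, t #10), D (s #11, t #12), G (s #12, t #13), D (s #15, t #14). Since dp[15][14] = 10, nothing longer is possible.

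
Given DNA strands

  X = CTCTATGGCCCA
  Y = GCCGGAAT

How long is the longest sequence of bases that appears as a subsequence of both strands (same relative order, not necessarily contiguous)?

5

Pick C [1,2], then C [3,3], then G [7,4], then G [8,5], then A [12,7]; all 5 bases appear in both, in order. dp[12][8] = 5 confirms this is the maximum.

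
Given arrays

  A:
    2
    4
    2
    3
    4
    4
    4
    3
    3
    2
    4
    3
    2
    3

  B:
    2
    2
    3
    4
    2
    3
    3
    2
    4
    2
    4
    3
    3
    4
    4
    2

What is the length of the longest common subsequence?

Match 2 (A #1, B #2) → 4 (A #2, B #4) → 2 (A #3, B #5) → 3 (A #4, B #7) → 4 (A #5, B #9) → 4 (A #7, B #11) → 3 (A #8, B #12) → 3 (A #9, B #13) → 4 (A #11, B #15) → 2 (A #13, B #16) — 10 values in the same relative order in both. Since dp[14][16] = 10, nothing longer is possible.

10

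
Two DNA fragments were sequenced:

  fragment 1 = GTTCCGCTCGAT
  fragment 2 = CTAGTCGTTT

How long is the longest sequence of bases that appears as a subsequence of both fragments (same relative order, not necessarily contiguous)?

6

Let dp[i][j] be the LCS length of the first i bases of fragment 1 and the first j bases of fragment 2. dp[i][j] = dp[i-1][j-1]+1 when the i-th and j-th bases match, else max(dp[i-1][j], dp[i][j-1]).
    ·  C  T  A  G  T  C  G  T  T  T
 ·  0  0  0  0  0  0  0  0  0  0  0
 G  0  0  0  0  1  1  1  1  1  1  1
 T  0  0  1  1  1  2  2  2  2  2  2
 T  0  0  1  1  1  2  2  2  3  3  3
 C  0  1  1  1  1  2  3  3  3  3  3
 C  0  1  1  1  1  2  3  3  3  3  3
 G  0  1  1  1  2  2  3  4  4  4  4
 C  0  1  1  1  2  2  3  4  4  4  4
 T  0  1  2  2  2  3  3  4  5  5  5
 C  0  1  2  2  2  3  4  4  5  5  5
 G  0  1  2  2  3  3  4  5  5  5  5
 A  0  1  2  3  3  3  4  5  5  5  5
 T  0  1  2  3  3  4  4  5  6  6  6
dp[12][10] = 6. One LCS (by backtracking along matches): GTCGTT.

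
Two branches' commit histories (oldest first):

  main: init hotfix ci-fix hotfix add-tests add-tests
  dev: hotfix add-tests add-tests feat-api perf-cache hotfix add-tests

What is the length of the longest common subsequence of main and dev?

3

Match hotfix [2,1] → hotfix [4,6] → add-tests [6,7] — 3 commits in the same relative order in both. The LCS DP gives dp[6][7] = 3, so this is optimal.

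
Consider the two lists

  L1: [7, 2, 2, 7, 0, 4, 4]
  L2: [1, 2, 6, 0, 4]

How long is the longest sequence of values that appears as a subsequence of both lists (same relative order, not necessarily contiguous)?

3

Let dp[i][j] be the LCS length of the first i values of L1 and the first j values of L2. dp[i][j] = dp[i-1][j-1]+1 when the i-th and j-th values match, else max(dp[i-1][j], dp[i][j-1]).
    ·  1  2  6  0  4
 ·  0  0  0  0  0  0
 7  0  0  0  0  0  0
 2  0  0  1  1  1  1
 2  0  0  1  1  1  1
 7  0  0  1  1  1  1
 0  0  0  1  1  2  2
 4  0  0  1  1  2  3
 4  0  0  1  1  2  3
dp[7][5] = 3. One LCS (by backtracking along matches): 2, 0, 4.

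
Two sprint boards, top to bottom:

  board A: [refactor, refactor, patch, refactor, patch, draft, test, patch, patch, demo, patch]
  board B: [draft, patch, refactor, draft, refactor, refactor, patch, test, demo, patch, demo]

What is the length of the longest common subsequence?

Taking refactor (board A #1, board B #3), refactor (board A #2, board B #5), refactor (board A #4, board B #6), patch (board A #5, board B #7), test (board A #7, board B #8), patch (board A #9, board B #10), demo (board A #10, board B #11) gives a common subsequence of length 7. Since dp[11][11] = 7, nothing longer is possible.

7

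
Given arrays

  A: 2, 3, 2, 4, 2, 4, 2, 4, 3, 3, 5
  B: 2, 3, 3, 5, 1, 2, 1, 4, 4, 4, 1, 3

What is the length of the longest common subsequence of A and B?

One common subsequence of length 7: 2 (A #1, B #1), 3 (A #2, B #3), 2 (A #3, B #6), 4 (A #4, B #8), 4 (A #6, B #9), 4 (A #8, B #10), 3 (A #10, B #12). The LCS DP gives dp[11][12] = 7, so this is optimal.

7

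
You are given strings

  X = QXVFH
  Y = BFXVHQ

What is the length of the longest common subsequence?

Let dp[i][j] be the LCS length of the first i characters of X and the first j characters of Y. dp[i][j] = dp[i-1][j-1]+1 when the i-th and j-th characters match, else max(dp[i-1][j], dp[i][j-1]).
    ·  B  F  X  V  H  Q
 ·  0  0  0  0  0  0  0
 Q  0  0  0  0  0  0  1
 X  0  0  0  1  1  1  1
 V  0  0  0  1  2  2  2
 F  0  0  1  1  2  2  2
 H  0  0  1  1  2  3  3
dp[5][6] = 3. One LCS (by backtracking along matches): XVH.

3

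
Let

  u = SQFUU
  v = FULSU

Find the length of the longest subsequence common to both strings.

Match F at u[3]=v[1]; then U at u[4]=v[2]; then U at u[5]=v[5] — 3 characters in the same relative order in both. dp[5][5] = 3 confirms this is the maximum.

3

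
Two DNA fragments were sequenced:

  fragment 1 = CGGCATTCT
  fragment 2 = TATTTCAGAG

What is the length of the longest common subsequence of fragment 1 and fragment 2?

Let dp[i][j] be the LCS length of the first i bases of fragment 1 and the first j bases of fragment 2. dp[i][j] = dp[i-1][j-1]+1 when the i-th and j-th bases match, else max(dp[i-1][j], dp[i][j-1]).
    ·  T  A  T  T  T  C  A  G  A  G
 ·  0  0  0  0  0  0  0  0  0  0  0
 C  0  0  0  0  0  0  1  1  1  1  1
 G  0  0  0  0  0  0  1  1  2  2  2
 G  0  0  0  0  0  0  1  1  2  2  3
 C  0  0  0  0  0  0  1  1  2  2  3
 A  0  0  1  1  1  1  1  2  2  3  3
 T  0  1  1  2  2  2  2  2  2  3  3
 T  0  1  1  2  3  3  3  3  3  3  3
 C  0  1  1  2  3  3  4  4  4  4  4
 T  0  1  1  2  3  4  4  4  4  4  4
dp[9][10] = 4. One LCS (by backtracking along matches): ATTC.

4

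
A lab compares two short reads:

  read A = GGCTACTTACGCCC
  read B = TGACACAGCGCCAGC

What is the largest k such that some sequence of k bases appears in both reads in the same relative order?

Taking G (read A #1, read B #2); then C (read A #3, read B #4); then A (read A #5, read B #5); then C (read A #6, read B #6); then A (read A #9, read B #7); then C (read A #10, read B #9); then G (read A #11, read B #10); then C (read A #12, read B #11); then C (read A #13, read B #12); then C (read A #14, read B #15) gives a common subsequence of length 10. The LCS DP gives dp[14][15] = 10, so this is optimal.

10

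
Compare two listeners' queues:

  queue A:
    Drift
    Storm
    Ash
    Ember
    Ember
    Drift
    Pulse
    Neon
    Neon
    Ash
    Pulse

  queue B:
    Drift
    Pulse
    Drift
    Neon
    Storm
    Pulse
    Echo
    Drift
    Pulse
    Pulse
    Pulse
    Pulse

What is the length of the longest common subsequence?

Pick Drift (queue A #1, queue B #3), Storm (queue A #2, queue B #5), Drift (queue A #6, queue B #8), Pulse (queue A #7, queue B #11), Pulse (queue A #11, queue B #12); all 5 songs appear in both, in order, and the DP table's final entry dp[11][12] is also 5, so no common subsequence is longer.

5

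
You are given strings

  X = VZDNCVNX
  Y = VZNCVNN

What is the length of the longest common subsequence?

6

Taking V [1,1], then Z [2,2], then N [4,3], then C [5,4], then V [6,5], then N [7,7] gives a common subsequence of length 6, and the DP table's final entry dp[8][7] is also 6, so no common subsequence is longer.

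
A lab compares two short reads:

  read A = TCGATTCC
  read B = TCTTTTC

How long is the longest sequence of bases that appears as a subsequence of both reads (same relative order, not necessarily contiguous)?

5

Match T [1,1], then C [2,2], then T [5,5], then T [6,6], then C [8,7] — 5 bases in the same relative order in both. dp[8][7] = 5 confirms this is the maximum.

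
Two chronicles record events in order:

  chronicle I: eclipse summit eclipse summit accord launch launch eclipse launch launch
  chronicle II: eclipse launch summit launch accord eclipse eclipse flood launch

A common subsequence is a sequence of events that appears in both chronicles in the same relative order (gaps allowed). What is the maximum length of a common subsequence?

5

Pick eclipse at chronicle I[1]=chronicle II[1], then summit at chronicle I[2]=chronicle II[3], then eclipse at chronicle I[3]=chronicle II[6], then eclipse at chronicle I[8]=chronicle II[7], then launch at chronicle I[10]=chronicle II[9]; all 5 events appear in both, in order. Since dp[10][9] = 5, nothing longer is possible.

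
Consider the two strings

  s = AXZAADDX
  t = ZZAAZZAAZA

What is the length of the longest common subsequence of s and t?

One common subsequence of length 4: A (s #1, t #4); then Z (s #3, t #6); then A (s #4, t #8); then A (s #5, t #10). The LCS DP gives dp[8][10] = 4, so this is optimal.

4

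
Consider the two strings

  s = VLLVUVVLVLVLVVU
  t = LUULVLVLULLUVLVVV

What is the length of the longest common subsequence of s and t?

Pick V (s #1, t #5), L (s #2, t #6), L (s #3, t #8), U (s #5, t #9), L (s #8, t #11), V (s #9, t #13), L (s #10, t #14), V (s #11, t #15), V (s #13, t #16), V (s #14, t #17); all 10 characters appear in both, in order, and the DP table's final entry dp[15][17] is also 10, so no common subsequence is longer.

10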